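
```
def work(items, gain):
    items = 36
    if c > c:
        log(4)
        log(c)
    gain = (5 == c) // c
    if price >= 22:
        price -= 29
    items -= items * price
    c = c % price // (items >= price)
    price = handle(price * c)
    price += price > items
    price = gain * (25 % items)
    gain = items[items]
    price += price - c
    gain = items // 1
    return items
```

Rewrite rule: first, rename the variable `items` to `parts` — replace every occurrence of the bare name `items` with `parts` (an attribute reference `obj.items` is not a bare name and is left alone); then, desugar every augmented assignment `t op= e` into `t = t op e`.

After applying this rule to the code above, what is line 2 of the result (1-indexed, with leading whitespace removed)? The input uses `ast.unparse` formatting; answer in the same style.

Transformed code:
def work(parts, gain):
    parts = 36
    if c > c:
        log(4)
        log(c)
    gain = (5 == c) // c
    if price >= 22:
        price = price - 29
    parts = parts - parts * price
    c = c % price // (parts >= price)
    price = handle(price * c)
    price = price + (price > parts)
    price = gain * (25 % parts)
    gain = parts[parts]
    price = price + (price - c)
    gain = parts // 1
    return parts

parts = 36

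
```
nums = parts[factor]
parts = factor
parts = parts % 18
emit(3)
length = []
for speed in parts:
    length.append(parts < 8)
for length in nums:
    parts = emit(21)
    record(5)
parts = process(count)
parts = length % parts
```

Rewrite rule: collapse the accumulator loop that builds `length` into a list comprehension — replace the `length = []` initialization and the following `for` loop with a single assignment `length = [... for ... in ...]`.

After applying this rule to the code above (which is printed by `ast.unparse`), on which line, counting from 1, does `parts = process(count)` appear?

Transformed code:
nums = parts[factor]
parts = factor
parts = parts % 18
emit(3)
length = [parts < 8 for speed in parts]
for length in nums:
    parts = emit(21)
    record(5)
parts = process(count)
parts = length % parts

9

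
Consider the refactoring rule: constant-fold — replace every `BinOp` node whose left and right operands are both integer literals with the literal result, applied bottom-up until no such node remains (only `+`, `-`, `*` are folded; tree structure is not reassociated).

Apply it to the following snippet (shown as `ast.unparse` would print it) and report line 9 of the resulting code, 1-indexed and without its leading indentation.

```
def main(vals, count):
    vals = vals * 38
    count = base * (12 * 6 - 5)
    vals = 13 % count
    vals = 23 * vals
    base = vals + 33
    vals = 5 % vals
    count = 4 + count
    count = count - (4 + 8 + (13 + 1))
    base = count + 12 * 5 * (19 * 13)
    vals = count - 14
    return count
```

Transformed code:
def main(vals, count):
    vals = vals * 38
    count = base * 67
    vals = 13 % count
    vals = 23 * vals
    base = vals + 33
    vals = 5 % vals
    count = 4 + count
    count = count - 26
    base = count + 14820
    vals = count - 14
    return count

count = count - 26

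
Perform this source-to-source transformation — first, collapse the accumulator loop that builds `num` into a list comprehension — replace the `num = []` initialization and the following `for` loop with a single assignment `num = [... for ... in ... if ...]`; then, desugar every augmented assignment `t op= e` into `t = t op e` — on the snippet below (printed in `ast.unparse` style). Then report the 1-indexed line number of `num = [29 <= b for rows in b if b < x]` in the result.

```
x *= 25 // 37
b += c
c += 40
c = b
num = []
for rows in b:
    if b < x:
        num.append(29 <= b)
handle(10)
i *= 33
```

Transformed code:
x = x * (25 // 37)
b = b + c
c = c + 40
c = b
num = [29 <= b for rows in b if b < x]
handle(10)
i = i * 33

5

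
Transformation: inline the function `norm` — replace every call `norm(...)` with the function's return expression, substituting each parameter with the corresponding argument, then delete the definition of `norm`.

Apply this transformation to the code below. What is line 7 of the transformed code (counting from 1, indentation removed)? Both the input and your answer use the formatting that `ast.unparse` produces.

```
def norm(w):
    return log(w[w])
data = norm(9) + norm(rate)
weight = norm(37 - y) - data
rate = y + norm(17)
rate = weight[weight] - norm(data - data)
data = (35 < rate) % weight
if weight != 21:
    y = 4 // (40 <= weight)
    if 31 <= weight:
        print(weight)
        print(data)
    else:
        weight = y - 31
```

Transformed code:
data = log(9[9]) + log(rate[rate])
weight = log((37 - y)[37 - y]) - data
rate = y + log(17[17])
rate = weight[weight] - log((data - data)[data - data])
data = (35 < rate) % weight
if weight != 21:
    y = 4 // (40 <= weight)
    if 31 <= weight:
        print(weight)
        print(data)
    else:
        weight = y - 31

y = 4 // (40 <= weight)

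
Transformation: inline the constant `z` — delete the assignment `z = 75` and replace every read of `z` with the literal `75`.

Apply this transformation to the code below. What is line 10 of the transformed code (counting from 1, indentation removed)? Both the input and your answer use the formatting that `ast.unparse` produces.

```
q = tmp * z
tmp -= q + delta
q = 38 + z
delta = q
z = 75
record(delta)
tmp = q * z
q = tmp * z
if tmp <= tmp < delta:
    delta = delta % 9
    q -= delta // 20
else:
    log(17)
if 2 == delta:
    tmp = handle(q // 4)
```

Transformed code:
q = tmp * 75
tmp -= q + delta
q = 38 + 75
delta = q
record(delta)
tmp = q * 75
q = tmp * 75
if tmp <= tmp < delta:
    delta = delta % 9
    q -= delta // 20
else:
    log(17)
if 2 == delta:
    tmp = handle(q // 4)

q -= delta // 20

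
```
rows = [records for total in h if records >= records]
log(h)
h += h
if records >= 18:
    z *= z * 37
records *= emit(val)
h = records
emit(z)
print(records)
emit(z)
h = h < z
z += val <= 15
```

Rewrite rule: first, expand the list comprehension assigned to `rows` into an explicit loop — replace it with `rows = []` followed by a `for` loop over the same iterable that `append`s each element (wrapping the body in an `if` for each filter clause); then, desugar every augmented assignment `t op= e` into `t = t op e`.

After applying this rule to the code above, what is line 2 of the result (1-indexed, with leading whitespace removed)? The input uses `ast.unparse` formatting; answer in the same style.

Transformed code:
rows = []
for total in h:
    if records >= records:
        rows.append(records)
log(h)
h = h + h
if records >= 18:
    z = z * (z * 37)
records = records * emit(val)
h = records
emit(z)
print(records)
emit(z)
h = h < z
z = z + (val <= 15)

for total in h:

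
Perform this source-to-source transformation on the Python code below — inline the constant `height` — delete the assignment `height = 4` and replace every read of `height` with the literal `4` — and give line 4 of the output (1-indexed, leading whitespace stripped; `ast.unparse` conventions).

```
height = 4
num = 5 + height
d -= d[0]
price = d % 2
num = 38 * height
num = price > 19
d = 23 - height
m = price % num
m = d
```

Transformed code:
num = 5 + 4
d -= d[0]
price = d % 2
num = 38 * 4
num = price > 19
d = 23 - 4
m = price % num
m = d

num = 38 * 4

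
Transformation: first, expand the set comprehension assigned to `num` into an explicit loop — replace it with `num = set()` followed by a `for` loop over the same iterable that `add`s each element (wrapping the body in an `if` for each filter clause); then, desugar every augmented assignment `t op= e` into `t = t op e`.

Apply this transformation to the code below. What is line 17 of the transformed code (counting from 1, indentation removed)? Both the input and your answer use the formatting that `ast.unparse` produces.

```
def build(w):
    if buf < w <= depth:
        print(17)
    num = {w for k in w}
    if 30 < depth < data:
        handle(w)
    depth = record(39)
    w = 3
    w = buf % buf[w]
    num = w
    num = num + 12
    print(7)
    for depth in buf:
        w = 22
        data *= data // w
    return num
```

data = data * (data // w)

Transformed code:
def build(w):
    if buf < w <= depth:
        print(17)
    num = set()
    for k in w:
        num.add(w)
    if 30 < depth < data:
        handle(w)
    depth = record(39)
    w = 3
    w = buf % buf[w]
    num = w
    num = num + 12
    print(7)
    for depth in buf:
        w = 22
        data = data * (data // w)
    return num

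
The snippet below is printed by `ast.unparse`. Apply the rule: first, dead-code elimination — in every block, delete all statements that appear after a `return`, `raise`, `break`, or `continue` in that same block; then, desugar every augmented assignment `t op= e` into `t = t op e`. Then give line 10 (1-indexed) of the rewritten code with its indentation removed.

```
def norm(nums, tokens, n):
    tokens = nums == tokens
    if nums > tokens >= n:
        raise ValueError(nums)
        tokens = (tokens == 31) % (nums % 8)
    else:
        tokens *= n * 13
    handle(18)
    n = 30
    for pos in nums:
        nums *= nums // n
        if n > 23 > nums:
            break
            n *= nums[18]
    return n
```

Transformed code:
def norm(nums, tokens, n):
    tokens = nums == tokens
    if nums > tokens >= n:
        raise ValueError(nums)
    else:
        tokens = tokens * (n * 13)
    handle(18)
    n = 30
    for pos in nums:
        nums = nums * (nums // n)
        if n > 23 > nums:
            break
    return n

nums = nums * (nums // n)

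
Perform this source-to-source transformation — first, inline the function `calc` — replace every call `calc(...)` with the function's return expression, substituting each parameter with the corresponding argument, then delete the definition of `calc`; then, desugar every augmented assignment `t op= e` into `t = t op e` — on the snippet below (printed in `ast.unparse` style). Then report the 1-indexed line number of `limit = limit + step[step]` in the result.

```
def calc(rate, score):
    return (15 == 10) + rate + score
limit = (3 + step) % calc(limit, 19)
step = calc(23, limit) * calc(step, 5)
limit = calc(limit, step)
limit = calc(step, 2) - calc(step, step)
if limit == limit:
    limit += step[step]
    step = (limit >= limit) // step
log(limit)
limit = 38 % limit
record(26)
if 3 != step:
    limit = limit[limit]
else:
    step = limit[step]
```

6

Transformed code:
limit = (3 + step) % ((15 == 10) + limit + 19)
step = ((15 == 10) + 23 + limit) * ((15 == 10) + step + 5)
limit = (15 == 10) + limit + step
limit = (15 == 10) + step + 2 - ((15 == 10) + step + step)
if limit == limit:
    limit = limit + step[step]
    step = (limit >= limit) // step
log(limit)
limit = 38 % limit
record(26)
if 3 != step:
    limit = limit[limit]
else:
    step = limit[step]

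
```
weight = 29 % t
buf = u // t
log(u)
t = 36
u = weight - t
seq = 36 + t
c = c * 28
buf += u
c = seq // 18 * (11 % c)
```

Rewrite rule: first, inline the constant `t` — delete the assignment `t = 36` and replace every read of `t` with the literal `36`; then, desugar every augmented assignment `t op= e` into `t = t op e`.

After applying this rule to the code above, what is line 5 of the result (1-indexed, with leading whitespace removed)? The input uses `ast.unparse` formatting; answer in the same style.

Transformed code:
weight = 29 % 36
buf = u // 36
log(u)
u = weight - 36
seq = 36 + 36
c = c * 28
buf = buf + u
c = seq // 18 * (11 % c)

seq = 36 + 36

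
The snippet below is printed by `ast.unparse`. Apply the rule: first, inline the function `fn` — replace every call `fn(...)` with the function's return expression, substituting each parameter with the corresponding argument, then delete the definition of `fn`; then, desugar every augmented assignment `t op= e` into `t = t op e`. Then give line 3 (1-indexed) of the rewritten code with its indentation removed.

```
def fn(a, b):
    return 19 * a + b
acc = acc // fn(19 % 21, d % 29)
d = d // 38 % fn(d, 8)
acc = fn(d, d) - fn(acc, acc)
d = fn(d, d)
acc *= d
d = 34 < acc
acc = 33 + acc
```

acc = 19 * d + d - (19 * acc + acc)

Transformed code:
acc = acc // (19 * (19 % 21) + d % 29)
d = d // 38 % (19 * d + 8)
acc = 19 * d + d - (19 * acc + acc)
d = 19 * d + d
acc = acc * d
d = 34 < acc
acc = 33 + acc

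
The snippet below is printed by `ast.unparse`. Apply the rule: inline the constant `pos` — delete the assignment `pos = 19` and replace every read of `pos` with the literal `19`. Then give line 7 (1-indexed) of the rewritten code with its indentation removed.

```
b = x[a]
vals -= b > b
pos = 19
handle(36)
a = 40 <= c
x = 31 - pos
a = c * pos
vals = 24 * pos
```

Transformed code:
b = x[a]
vals -= b > b
handle(36)
a = 40 <= c
x = 31 - 19
a = c * 19
vals = 24 * 19

vals = 24 * 19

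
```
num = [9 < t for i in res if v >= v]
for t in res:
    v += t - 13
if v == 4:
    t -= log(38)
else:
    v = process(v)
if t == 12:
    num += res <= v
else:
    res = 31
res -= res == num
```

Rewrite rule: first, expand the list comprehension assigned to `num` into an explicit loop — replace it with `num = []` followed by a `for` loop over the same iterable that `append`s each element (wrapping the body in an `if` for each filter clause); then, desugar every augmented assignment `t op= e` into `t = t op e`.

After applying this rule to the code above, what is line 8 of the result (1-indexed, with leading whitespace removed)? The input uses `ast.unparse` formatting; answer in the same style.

t = t - log(38)

Transformed code:
num = []
for i in res:
    if v >= v:
        num.append(9 < t)
for t in res:
    v = v + (t - 13)
if v == 4:
    t = t - log(38)
else:
    v = process(v)
if t == 12:
    num = num + (res <= v)
else:
    res = 31
res = res - (res == num)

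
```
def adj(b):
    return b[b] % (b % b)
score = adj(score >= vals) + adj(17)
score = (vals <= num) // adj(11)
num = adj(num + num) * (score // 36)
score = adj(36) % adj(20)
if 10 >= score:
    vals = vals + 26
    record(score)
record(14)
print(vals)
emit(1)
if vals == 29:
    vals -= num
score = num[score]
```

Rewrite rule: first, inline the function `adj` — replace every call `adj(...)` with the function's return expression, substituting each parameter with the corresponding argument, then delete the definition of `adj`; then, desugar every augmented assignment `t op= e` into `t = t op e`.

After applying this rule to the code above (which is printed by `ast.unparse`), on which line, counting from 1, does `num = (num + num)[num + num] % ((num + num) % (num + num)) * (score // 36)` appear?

3

Transformed code:
score = (score >= vals)[score >= vals] % ((score >= vals) % (score >= vals)) + 17[17] % (17 % 17)
score = (vals <= num) // (11[11] % (11 % 11))
num = (num + num)[num + num] % ((num + num) % (num + num)) * (score // 36)
score = 36[36] % (36 % 36) % (20[20] % (20 % 20))
if 10 >= score:
    vals = vals + 26
    record(score)
record(14)
print(vals)
emit(1)
if vals == 29:
    vals = vals - num
score = num[score]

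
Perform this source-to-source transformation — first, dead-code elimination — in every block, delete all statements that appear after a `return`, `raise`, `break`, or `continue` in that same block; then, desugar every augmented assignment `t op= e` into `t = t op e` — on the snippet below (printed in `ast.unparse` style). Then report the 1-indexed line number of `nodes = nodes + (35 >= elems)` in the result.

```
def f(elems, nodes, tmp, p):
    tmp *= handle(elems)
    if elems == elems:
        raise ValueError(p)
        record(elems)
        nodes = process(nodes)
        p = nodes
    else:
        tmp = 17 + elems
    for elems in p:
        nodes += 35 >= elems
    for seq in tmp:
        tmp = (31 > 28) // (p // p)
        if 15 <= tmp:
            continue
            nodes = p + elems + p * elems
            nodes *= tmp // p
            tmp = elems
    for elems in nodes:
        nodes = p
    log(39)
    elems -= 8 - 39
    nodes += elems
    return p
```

8

Transformed code:
def f(elems, nodes, tmp, p):
    tmp = tmp * handle(elems)
    if elems == elems:
        raise ValueError(p)
    else:
        tmp = 17 + elems
    for elems in p:
        nodes = nodes + (35 >= elems)
    for seq in tmp:
        tmp = (31 > 28) // (p // p)
        if 15 <= tmp:
            continue
    for elems in nodes:
        nodes = p
    log(39)
    elems = elems - (8 - 39)
    nodes = nodes + elems
    return p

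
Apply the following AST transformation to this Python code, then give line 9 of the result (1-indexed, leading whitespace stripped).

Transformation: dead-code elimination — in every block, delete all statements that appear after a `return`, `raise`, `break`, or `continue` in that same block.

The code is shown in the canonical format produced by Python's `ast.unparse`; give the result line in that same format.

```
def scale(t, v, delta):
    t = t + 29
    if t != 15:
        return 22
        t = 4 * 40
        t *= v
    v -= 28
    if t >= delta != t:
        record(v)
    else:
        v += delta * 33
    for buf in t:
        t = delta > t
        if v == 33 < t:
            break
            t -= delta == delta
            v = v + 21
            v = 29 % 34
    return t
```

Transformed code:
def scale(t, v, delta):
    t = t + 29
    if t != 15:
        return 22
    v -= 28
    if t >= delta != t:
        record(v)
    else:
        v += delta * 33
    for buf in t:
        t = delta > t
        if v == 33 < t:
            break
    return t

v += delta * 33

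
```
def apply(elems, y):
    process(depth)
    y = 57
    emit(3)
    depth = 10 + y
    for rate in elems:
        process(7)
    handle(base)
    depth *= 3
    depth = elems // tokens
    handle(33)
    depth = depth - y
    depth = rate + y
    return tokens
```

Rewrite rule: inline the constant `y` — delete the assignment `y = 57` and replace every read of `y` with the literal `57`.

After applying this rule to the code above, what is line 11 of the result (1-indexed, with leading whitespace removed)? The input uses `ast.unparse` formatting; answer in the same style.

depth = depth - 57

Transformed code:
def apply(elems, y):
    process(depth)
    emit(3)
    depth = 10 + 57
    for rate in elems:
        process(7)
    handle(base)
    depth *= 3
    depth = elems // tokens
    handle(33)
    depth = depth - 57
    depth = rate + 57
    return tokens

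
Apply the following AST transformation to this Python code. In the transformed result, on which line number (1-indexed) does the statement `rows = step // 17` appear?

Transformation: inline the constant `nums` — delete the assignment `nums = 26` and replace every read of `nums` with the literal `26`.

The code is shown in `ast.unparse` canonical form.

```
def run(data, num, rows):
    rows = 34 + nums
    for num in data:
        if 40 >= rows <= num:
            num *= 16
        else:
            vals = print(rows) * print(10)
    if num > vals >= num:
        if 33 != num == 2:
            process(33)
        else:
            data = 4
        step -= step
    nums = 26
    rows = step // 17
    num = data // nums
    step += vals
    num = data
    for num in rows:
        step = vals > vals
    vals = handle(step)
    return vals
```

Transformed code:
def run(data, num, rows):
    rows = 34 + 26
    for num in data:
        if 40 >= rows <= num:
            num *= 16
        else:
            vals = print(rows) * print(10)
    if num > vals >= num:
        if 33 != num == 2:
            process(33)
        else:
            data = 4
        step -= step
    rows = step // 17
    num = data // 26
    step += vals
    num = data
    for num in rows:
        step = vals > vals
    vals = handle(step)
    return vals

14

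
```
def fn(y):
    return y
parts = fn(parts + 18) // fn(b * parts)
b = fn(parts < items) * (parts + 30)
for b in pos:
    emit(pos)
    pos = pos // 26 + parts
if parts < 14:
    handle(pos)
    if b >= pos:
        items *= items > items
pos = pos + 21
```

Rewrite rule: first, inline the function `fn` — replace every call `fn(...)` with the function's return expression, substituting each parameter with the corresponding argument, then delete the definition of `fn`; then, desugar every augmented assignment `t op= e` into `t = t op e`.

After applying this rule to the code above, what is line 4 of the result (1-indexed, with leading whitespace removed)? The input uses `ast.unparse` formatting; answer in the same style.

emit(pos)

Transformed code:
parts = (parts + 18) // (b * parts)
b = (parts < items) * (parts + 30)
for b in pos:
    emit(pos)
    pos = pos // 26 + parts
if parts < 14:
    handle(pos)
    if b >= pos:
        items = items * (items > items)
pos = pos + 21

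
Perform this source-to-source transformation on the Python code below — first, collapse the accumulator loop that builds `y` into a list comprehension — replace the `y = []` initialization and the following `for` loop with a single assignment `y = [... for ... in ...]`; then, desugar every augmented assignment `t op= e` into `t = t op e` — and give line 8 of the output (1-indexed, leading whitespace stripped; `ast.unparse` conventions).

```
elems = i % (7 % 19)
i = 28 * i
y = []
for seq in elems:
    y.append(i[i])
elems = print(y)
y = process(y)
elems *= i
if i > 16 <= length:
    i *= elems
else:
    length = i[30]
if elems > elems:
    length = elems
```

Transformed code:
elems = i % (7 % 19)
i = 28 * i
y = [i[i] for seq in elems]
elems = print(y)
y = process(y)
elems = elems * i
if i > 16 <= length:
    i = i * elems
else:
    length = i[30]
if elems > elems:
    length = elems

i = i * elems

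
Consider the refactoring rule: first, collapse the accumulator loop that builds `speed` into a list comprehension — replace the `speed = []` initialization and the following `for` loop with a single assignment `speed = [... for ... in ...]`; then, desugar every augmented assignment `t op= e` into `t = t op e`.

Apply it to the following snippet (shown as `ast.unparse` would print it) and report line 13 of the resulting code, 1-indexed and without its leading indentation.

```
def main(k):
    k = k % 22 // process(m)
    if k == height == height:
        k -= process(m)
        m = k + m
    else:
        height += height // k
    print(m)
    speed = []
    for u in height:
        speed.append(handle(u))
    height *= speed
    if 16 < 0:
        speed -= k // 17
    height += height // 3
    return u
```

height = height + height // 3

Transformed code:
def main(k):
    k = k % 22 // process(m)
    if k == height == height:
        k = k - process(m)
        m = k + m
    else:
        height = height + height // k
    print(m)
    speed = [handle(u) for u in height]
    height = height * speed
    if 16 < 0:
        speed = speed - k // 17
    height = height + height // 3
    return u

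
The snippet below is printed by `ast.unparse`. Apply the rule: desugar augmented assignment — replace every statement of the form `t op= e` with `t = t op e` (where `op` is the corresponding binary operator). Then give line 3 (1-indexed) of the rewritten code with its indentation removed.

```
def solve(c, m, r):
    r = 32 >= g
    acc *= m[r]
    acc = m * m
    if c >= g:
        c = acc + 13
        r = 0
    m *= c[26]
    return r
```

Transformed code:
def solve(c, m, r):
    r = 32 >= g
    acc = acc * m[r]
    acc = m * m
    if c >= g:
        c = acc + 13
        r = 0
    m = m * c[26]
    return r

acc = acc * m[r]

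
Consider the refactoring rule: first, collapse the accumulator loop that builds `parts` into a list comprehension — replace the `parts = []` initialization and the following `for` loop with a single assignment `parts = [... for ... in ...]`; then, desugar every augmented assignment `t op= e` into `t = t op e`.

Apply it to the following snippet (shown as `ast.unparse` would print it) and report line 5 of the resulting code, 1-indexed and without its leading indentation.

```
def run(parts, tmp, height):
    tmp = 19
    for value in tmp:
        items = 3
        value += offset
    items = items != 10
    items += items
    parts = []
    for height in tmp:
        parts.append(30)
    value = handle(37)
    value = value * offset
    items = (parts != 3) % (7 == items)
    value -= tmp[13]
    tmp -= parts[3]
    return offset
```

Transformed code:
def run(parts, tmp, height):
    tmp = 19
    for value in tmp:
        items = 3
        value = value + offset
    items = items != 10
    items = items + items
    parts = [30 for height in tmp]
    value = handle(37)
    value = value * offset
    items = (parts != 3) % (7 == items)
    value = value - tmp[13]
    tmp = tmp - parts[3]
    return offset

value = value + offset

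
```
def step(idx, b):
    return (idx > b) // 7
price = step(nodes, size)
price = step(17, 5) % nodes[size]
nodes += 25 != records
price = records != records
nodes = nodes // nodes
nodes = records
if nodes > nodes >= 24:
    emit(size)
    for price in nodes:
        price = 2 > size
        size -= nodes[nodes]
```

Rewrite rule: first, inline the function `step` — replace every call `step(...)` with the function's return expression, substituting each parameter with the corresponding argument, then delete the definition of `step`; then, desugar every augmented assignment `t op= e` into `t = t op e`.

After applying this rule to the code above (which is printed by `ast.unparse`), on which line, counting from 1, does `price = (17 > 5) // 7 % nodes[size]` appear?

Transformed code:
price = (nodes > size) // 7
price = (17 > 5) // 7 % nodes[size]
nodes = nodes + (25 != records)
price = records != records
nodes = nodes // nodes
nodes = records
if nodes > nodes >= 24:
    emit(size)
    for price in nodes:
        price = 2 > size
        size = size - nodes[nodes]

2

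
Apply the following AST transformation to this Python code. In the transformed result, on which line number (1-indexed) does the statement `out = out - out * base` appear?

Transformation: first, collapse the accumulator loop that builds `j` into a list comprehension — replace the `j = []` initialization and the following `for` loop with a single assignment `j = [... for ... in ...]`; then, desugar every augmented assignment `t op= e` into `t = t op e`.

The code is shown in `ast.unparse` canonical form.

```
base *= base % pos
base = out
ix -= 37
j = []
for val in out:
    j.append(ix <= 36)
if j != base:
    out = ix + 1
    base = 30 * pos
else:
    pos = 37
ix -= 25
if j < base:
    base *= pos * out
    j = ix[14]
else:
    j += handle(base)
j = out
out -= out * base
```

Transformed code:
base = base * (base % pos)
base = out
ix = ix - 37
j = [ix <= 36 for val in out]
if j != base:
    out = ix + 1
    base = 30 * pos
else:
    pos = 37
ix = ix - 25
if j < base:
    base = base * (pos * out)
    j = ix[14]
else:
    j = j + handle(base)
j = out
out = out - out * base

17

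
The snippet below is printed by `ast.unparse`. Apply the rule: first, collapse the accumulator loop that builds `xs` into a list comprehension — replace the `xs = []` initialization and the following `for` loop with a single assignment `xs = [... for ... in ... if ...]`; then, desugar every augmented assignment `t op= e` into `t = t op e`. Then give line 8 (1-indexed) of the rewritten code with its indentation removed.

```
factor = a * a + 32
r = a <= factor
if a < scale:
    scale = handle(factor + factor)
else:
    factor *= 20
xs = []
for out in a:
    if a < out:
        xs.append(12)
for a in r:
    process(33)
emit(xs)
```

for a in r:

Transformed code:
factor = a * a + 32
r = a <= factor
if a < scale:
    scale = handle(factor + factor)
else:
    factor = factor * 20
xs = [12 for out in a if a < out]
for a in r:
    process(33)
emit(xs)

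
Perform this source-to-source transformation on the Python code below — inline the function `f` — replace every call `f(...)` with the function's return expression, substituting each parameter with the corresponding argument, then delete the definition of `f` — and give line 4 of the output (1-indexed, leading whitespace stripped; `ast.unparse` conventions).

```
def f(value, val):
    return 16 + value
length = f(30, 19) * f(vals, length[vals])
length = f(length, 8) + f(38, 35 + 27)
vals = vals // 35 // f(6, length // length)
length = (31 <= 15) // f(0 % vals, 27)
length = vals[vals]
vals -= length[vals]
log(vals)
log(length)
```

length = (31 <= 15) // (16 + 0 % vals)

Transformed code:
length = (16 + 30) * (16 + vals)
length = 16 + length + (16 + 38)
vals = vals // 35 // (16 + 6)
length = (31 <= 15) // (16 + 0 % vals)
length = vals[vals]
vals -= length[vals]
log(vals)
log(length)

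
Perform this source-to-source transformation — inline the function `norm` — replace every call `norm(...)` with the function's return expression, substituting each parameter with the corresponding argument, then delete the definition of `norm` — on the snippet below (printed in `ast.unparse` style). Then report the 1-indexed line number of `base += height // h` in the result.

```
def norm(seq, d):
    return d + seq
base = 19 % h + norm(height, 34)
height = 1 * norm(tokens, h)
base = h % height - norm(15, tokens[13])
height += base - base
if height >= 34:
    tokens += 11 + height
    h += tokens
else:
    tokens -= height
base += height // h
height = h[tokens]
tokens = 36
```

10

Transformed code:
base = 19 % h + (34 + height)
height = 1 * (h + tokens)
base = h % height - (tokens[13] + 15)
height += base - base
if height >= 34:
    tokens += 11 + height
    h += tokens
else:
    tokens -= height
base += height // h
height = h[tokens]
tokens = 36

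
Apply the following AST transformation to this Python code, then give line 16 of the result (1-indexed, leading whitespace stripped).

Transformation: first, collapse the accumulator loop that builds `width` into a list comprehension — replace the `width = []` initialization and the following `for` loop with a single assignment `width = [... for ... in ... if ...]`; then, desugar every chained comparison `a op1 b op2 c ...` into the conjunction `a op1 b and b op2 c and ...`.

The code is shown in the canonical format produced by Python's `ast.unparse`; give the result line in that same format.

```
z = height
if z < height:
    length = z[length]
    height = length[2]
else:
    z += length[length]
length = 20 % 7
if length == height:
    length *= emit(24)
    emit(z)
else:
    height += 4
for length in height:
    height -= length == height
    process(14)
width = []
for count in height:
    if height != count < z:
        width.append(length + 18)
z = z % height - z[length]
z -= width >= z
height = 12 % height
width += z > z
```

Transformed code:
z = height
if z < height:
    length = z[length]
    height = length[2]
else:
    z += length[length]
length = 20 % 7
if length == height:
    length *= emit(24)
    emit(z)
else:
    height += 4
for length in height:
    height -= length == height
    process(14)
width = [length + 18 for count in height if height != count and count < z]
z = z % height - z[length]
z -= width >= z
height = 12 % height
width += z > z

width = [length + 18 for count in height if height != count and count < z]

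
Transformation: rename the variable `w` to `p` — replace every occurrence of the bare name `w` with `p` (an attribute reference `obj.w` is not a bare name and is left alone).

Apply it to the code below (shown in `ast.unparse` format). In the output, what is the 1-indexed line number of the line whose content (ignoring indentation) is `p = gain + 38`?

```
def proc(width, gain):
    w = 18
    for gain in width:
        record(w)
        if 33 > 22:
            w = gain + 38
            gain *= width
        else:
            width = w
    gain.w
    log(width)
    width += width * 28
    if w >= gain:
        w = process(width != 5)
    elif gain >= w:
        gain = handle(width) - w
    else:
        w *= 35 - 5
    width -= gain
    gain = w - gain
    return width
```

6

Transformed code:
def proc(width, gain):
    p = 18
    for gain in width:
        record(p)
        if 33 > 22:
            p = gain + 38
            gain *= width
        else:
            width = p
    gain.w
    log(width)
    width += width * 28
    if p >= gain:
        p = process(width != 5)
    elif gain >= p:
        gain = handle(width) - p
    else:
        p *= 35 - 5
    width -= gain
    gain = p - gain
    return width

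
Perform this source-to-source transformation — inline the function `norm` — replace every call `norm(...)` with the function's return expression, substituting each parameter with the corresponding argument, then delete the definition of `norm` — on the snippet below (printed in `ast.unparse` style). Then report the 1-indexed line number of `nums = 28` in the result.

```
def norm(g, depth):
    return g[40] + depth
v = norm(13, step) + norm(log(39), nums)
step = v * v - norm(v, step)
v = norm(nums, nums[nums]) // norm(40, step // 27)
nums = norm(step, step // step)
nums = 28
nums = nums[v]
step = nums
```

Transformed code:
v = 13[40] + step + (log(39)[40] + nums)
step = v * v - (v[40] + step)
v = (nums[40] + nums[nums]) // (40[40] + step // 27)
nums = step[40] + step // step
nums = 28
nums = nums[v]
step = nums

5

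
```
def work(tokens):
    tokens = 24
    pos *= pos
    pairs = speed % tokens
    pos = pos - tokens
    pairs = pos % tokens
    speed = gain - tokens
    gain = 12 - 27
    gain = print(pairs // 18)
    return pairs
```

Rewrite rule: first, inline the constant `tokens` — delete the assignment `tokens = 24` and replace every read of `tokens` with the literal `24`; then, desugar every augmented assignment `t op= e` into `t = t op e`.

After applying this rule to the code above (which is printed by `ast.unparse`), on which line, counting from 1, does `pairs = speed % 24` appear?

3

Transformed code:
def work(tokens):
    pos = pos * pos
    pairs = speed % 24
    pos = pos - 24
    pairs = pos % 24
    speed = gain - 24
    gain = 12 - 27
    gain = print(pairs // 18)
    return pairs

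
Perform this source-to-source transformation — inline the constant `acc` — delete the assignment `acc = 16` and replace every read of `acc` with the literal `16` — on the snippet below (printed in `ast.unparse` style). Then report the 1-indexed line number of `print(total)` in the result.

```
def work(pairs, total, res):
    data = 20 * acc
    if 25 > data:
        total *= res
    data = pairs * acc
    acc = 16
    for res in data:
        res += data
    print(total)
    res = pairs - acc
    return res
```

8

Transformed code:
def work(pairs, total, res):
    data = 20 * 16
    if 25 > data:
        total *= res
    data = pairs * 16
    for res in data:
        res += data
    print(total)
    res = pairs - 16
    return res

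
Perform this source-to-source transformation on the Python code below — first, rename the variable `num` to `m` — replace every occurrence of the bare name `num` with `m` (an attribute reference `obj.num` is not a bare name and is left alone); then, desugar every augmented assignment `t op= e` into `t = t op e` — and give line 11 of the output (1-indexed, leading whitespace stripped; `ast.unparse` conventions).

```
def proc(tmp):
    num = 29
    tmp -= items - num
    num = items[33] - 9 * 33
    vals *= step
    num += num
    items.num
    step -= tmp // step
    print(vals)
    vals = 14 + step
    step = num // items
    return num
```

step = m // items

Transformed code:
def proc(tmp):
    m = 29
    tmp = tmp - (items - m)
    m = items[33] - 9 * 33
    vals = vals * step
    m = m + m
    items.num
    step = step - tmp // step
    print(vals)
    vals = 14 + step
    step = m // items
    return m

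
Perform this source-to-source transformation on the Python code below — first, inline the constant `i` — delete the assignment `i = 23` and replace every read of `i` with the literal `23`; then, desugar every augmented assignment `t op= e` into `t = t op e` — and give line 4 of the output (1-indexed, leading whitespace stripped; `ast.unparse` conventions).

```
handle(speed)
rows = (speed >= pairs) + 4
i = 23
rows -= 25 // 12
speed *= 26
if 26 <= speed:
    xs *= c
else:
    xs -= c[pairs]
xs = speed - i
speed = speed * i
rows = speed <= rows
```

Transformed code:
handle(speed)
rows = (speed >= pairs) + 4
rows = rows - 25 // 12
speed = speed * 26
if 26 <= speed:
    xs = xs * c
else:
    xs = xs - c[pairs]
xs = speed - 23
speed = speed * 23
rows = speed <= rows

speed = speed * 26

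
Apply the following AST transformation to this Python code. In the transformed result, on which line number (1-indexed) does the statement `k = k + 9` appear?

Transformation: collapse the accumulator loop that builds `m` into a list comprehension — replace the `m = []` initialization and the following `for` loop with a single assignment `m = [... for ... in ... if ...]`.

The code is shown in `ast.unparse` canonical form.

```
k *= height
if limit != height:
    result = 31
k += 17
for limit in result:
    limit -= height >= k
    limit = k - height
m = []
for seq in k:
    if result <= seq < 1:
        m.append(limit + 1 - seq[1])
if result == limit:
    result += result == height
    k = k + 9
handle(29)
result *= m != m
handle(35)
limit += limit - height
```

11

Transformed code:
k *= height
if limit != height:
    result = 31
k += 17
for limit in result:
    limit -= height >= k
    limit = k - height
m = [limit + 1 - seq[1] for seq in k if result <= seq < 1]
if result == limit:
    result += result == height
    k = k + 9
handle(29)
result *= m != m
handle(35)
limit += limit - height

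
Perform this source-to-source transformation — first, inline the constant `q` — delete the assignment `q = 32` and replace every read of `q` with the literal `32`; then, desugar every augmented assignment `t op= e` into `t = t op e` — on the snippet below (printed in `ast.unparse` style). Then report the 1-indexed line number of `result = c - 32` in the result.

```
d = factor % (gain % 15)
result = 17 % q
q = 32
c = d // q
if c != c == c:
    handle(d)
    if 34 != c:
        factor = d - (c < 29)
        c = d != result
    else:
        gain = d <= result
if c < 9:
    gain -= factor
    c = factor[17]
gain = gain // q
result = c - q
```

15

Transformed code:
d = factor % (gain % 15)
result = 17 % 32
c = d // 32
if c != c == c:
    handle(d)
    if 34 != c:
        factor = d - (c < 29)
        c = d != result
    else:
        gain = d <= result
if c < 9:
    gain = gain - factor
    c = factor[17]
gain = gain // 32
result = c - 32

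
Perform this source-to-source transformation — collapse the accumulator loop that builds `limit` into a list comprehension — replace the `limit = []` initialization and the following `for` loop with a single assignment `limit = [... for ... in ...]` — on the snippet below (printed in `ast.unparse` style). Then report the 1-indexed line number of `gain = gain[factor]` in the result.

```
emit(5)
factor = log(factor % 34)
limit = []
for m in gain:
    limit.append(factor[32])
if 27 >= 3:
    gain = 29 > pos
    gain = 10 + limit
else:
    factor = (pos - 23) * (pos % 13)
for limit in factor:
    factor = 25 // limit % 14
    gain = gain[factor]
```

11

Transformed code:
emit(5)
factor = log(factor % 34)
limit = [factor[32] for m in gain]
if 27 >= 3:
    gain = 29 > pos
    gain = 10 + limit
else:
    factor = (pos - 23) * (pos % 13)
for limit in factor:
    factor = 25 // limit % 14
    gain = gain[factor]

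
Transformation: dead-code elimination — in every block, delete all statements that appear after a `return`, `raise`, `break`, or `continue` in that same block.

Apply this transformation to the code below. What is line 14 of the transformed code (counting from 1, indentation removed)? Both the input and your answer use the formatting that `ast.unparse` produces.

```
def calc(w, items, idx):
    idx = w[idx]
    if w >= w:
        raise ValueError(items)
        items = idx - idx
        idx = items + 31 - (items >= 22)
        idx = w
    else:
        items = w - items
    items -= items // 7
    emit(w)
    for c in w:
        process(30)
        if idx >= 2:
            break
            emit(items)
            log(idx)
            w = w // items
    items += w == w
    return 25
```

return 25

Transformed code:
def calc(w, items, idx):
    idx = w[idx]
    if w >= w:
        raise ValueError(items)
    else:
        items = w - items
    items -= items // 7
    emit(w)
    for c in w:
        process(30)
        if idx >= 2:
            break
    items += w == w
    return 25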